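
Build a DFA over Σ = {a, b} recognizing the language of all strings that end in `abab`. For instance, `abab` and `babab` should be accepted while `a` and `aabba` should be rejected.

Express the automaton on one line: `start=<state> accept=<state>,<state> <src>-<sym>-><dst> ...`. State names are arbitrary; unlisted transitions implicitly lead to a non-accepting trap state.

start=q0 accept=q4 q0-a->q1 q0-b->q0 q1-a->q1 q1-b->q2 q2-a->q3 q2-b->q0 q3-a->q1 q3-b->q4 q4-a->q3 q4-b->q0

Let each state record the length of the longest suffix of the input read so far that is also a prefix of `abab`. q1 means the last symbol is `a`; q2 means the last 2 symbols are `ab`; q3 means the last 3 symbols are `aba`; q4 means the last 4 symbols are `abab`. Accept only at q4, where the string currently ends in `abab`.
        a   b  
>  q0   q1  q0 
   q1   q1  q2 
   q2   q3  q0 
   q3   q1  q4 
 * q4   q3  q0 
(> = start, * = accepting)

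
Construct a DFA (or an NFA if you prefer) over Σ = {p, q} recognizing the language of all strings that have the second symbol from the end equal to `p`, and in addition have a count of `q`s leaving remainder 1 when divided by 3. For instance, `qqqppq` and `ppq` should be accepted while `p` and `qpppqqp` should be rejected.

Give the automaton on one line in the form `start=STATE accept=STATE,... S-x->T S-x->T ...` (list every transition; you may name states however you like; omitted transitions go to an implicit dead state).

start=S0 accept=S3,S6 S0-p->S1 S0-q->S2 S1-p->S1 S1-q->S3 S2-p->S4 S2-q->S5 S3-p->S4 S3-q->S5 S4-p->S6 S4-q->S5 S5-p->S5 S5-q->S0 S6-p->S6 S6-q->S5

Build one automaton per condition and run them in lockstep. The first has 7 states tracking the last 2 symbols read; the second has 3 states tracking the count of `q`s modulo 3. A product state is a pair (one from each), accepting exactly when both do. After merging equivalent states the machine shrinks.
7 states suffice.
        p   q  
>  S0   S1  S2 
   S1   S1  S3 
   S2   S4  S5 
 * S3   S4  S5 
   S4   S6  S5 
   S5   S5  S0 
 * S6   S6  S5 
(> = start, * = accepting)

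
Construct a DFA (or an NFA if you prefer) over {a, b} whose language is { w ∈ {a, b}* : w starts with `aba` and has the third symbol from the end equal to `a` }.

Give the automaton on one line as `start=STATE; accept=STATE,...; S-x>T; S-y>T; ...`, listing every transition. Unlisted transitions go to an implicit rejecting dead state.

start=q0; accept=q4,q7,q8,q9; q0-a>q1; q0-b>q2; q1-a>q2; q1-b>q3; q2-a>q2; q2-b>q2; q3-a>q4; q3-b>q2; q4-a>q5; q4-b>q6; q5-a>q7; q5-b>q8; q6-a>q4; q6-b>q9; q7-a>q7; q7-b>q8; q8-a>q4; q8-b>q9; q9-a>q10; q9-b>q11; q10-a>q5; q10-b>q6; q11-a>q10; q11-b>q11

Run two small machines in parallel and take their product. The first has 5 states tracking whether the input so far still matches the prefix `aba`; the second has 15 states tracking the last 3 symbols read. A product state is a pair (one from each), accepting exactly when both do. Minimizing collapses redundant product states.
A 12-state machine:
          a    b  
>  q0     q1   q2 
   q1     q2   q3 
   q2     q2   q2 
   q3     q4   q2 
 * q4     q5   q6 
   q5     q7   q8 
   q6     q4   q9 
 * q7     q7   q8 
 * q8     q4   q9 
 * q9    q10  q11 
   q10    q5   q6 
   q11   q10  q11 
(> = start, * = accepting)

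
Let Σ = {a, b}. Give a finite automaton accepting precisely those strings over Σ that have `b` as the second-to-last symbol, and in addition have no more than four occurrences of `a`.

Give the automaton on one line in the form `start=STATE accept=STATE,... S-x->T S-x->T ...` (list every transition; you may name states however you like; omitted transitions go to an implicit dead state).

start=s0 accept=s5,s6,s9,s10,s13,s14,s17,s18,s21 s0-a->s1 s0-b->s2 s1-a->s3 s1-b->s4 s2-a->s5 s2-b->s6 s3-a->s7 s3-b->s8 s4-a->s9 s4-b->s10 s5-a->s3 s5-b->s4 s6-a->s5 s6-b->s6 s7-a->s11 s7-b->s12 s8-a->s13 s8-b->s14 s9-a->s7 s9-b->s8 s10-a->s9 s10-b->s10 s11-a->s15 s11-b->s16 s12-a->s17 s12-b->s18 s13-a->s11 s13-b->s12 s14-a->s13 s14-b->s14 s15-a->s15 s15-b->s19 s16-a->s20 s16-b->s21 s17-a->s15 s17-b->s16 s18-a->s17 s18-b->s18 s19-a->s20 s19-b->s22 s20-a->s15 s20-b->s19 s21-a->s20 s21-b->s21 s22-a->s20 s22-b->s22

Run two small machines in parallel and take their product. The first has 7 states tracking the last 2 symbols read; the second has 6 states tracking the count of `a`s, saturating at 5. A product state is a pair (one from each), accepting exactly when both do.
23 states suffice.
          a    b  
>  s0     s1   s2 
   s1     s3   s4 
   s2     s5   s6 
   s3     s7   s8 
   s4     s9  s10 
 * s5     s3   s4 
 * s6     s5   s6 
   s7    s11  s12 
   s8    s13  s14 
 * s9     s7   s8 
 * s10    s9  s10 
   s11   s15  s16 
   s12   s17  s18 
 * s13   s11  s12 
 * s14   s13  s14 
   s15   s15  s19 
   s16   s20  s21 
 * s17   s15  s16 
 * s18   s17  s18 
   s19   s20  s22 
   s20   s15  s19 
 * s21   s20  s21 
   s22   s20  s22 
(> = start, * = accepting)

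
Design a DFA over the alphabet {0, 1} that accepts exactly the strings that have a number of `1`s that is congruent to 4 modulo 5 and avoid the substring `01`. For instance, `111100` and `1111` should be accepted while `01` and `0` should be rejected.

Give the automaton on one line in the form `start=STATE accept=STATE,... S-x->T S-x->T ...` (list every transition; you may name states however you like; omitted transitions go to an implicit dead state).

Run two small machines in parallel and take their product. One (5 states) tracks the count of `1`s modulo 5; the other (3 states) tracks partial matches of the forbidden pattern `01`. Each combined state is a pair, one component from each; accept when both components accept. After merging equivalent states the machine shrinks.
        0   1  
>  S0   S1  S2 
   S1   S1  S1 
   S2   S1  S3 
   S3   S1  S4 
   S4   S1  S5 
 * S5   S6  S0 
 * S6   S6  S1 
(> = start, * = accepting)

start=S0 accept=S5,S6 S0-0->S1 S0-1->S2 S1-0->S1 S1-1->S1 S2-0->S1 S2-1->S3 S3-0->S1 S3-1->S4 S4-0->S1 S4-1->S5 S5-0->S6 S5-1->S0 S6-0->S6 S6-1->S1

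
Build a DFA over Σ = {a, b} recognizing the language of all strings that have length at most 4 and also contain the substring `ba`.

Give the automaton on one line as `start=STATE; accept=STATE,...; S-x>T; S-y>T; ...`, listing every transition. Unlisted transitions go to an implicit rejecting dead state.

Handle the two conditions separately and then intersect. The first has 6 states tracking the input length, saturating at 5; the second has 3 states tracking whether and how much of `ba` has been seen. A product state is a pair (one from each), accepting exactly when both do. After merging equivalent states the machine shrinks.
10 states suffice.
        a   b  
>  q0   q1  q2 
   q1   q3  q4 
   q2   q5  q4 
   q3   q6  q7 
   q4   q8  q7 
 * q5   q8  q8 
   q6   q6  q6 
   q7   q9  q6 
 * q8   q9  q9 
 * q9   q6  q6 
(> = start, * = accepting)

start=q0; accept=q5,q8,q9; q0-a>q1; q0-b>q2; q1-a>q3; q1-b>q4; q2-a>q5; q2-b>q4; q3-a>q6; q3-b>q7; q4-a>q8; q4-b>q7; q5-a>q8; q5-b>q8; q6-a>q6; q6-b>q6; q7-a>q9; q7-b>q6; q8-a>q9; q8-b>q9; q9-a>q6; q9-b>q6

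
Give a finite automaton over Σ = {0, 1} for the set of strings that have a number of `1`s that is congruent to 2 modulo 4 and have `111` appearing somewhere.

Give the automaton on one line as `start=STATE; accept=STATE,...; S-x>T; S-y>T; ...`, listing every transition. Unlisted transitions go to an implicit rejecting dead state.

Run two small machines in parallel and take their product. The first has 4 states tracking the count of `1`s modulo 4; the second has 4 states tracking whether and how much of `111` has been seen. A product state is a pair (one from each), accepting exactly when both do.
A 16-state machine:
       0  1 
>  A   A  B 
   B   C  D 
   C   C  E 
   D   F  G 
   E   F  H 
   F   F  I 
   G   G  J 
   H   K  J 
   I   K  L 
   J   J  M 
   K   K  N 
   L   A  M 
   M   M  O 
   N   A  P 
 * O   O  G 
   P   C  O 
(> = start, * = accepting)

start=A; accept=O; A-0>A; A-1>B; B-0>C; B-1>D; C-0>C; C-1>E; D-0>F; D-1>G; E-0>F; E-1>H; F-0>F; F-1>I; G-0>G; G-1>J; H-0>K; H-1>J; I-0>K; I-1>L; J-0>J; J-1>M; K-0>K; K-1>N; L-0>A; L-1>M; M-0>M; M-1>O; N-0>A; N-1>P; O-0>O; O-1>G; P-0>C; P-1>O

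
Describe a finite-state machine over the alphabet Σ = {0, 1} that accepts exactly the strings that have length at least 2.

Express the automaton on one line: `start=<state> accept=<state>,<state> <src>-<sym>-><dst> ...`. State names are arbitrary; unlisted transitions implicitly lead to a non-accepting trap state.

start=q0 accept=q2,q3 q0-0->q1 q0-1->q1 q1-0->q2 q1-1->q2 q2-0->q3 q2-1->q3 q3-0->q3 q3-1->q3

Count input length up to 3: every symbol moves from q0 toward q3, which means 'more than 2' and absorbs. Accept from {q2, q3}.
A 4-state machine:
        0   1  
>  q0   q1  q1 
   q1   q2  q2 
 * q2   q3  q3 
 * q3   q3  q3 
(> = start, * = accepting)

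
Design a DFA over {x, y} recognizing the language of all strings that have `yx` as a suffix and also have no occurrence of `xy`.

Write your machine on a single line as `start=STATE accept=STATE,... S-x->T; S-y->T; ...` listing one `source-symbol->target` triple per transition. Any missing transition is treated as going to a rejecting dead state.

start=q0; accept=q4; q0-x->q1; q0-y->q2; q1-x->q1; q1-y->q3; q2-x->q4; q2-y->q2; q3-x->q5; q3-y->q3; q4-x->q1; q4-y->q3; q5-x->q6; q5-y->q3; q6-x->q6; q6-y->q3

Build one automaton per condition and run them in lockstep. One (3 states) tracks how much of the suffix `yx` has currently been matched; the other (3 states) tracks partial matches of the forbidden pattern `xy`. Each combined state is a pair, one component from each; accept when both components accept.
With 7 states:
        x   y  
>  q0   q1  q2 
   q1   q1  q3 
   q2   q4  q2 
   q3   q5  q3 
 * q4   q1  q3 
   q5   q6  q3 
   q6   q6  q3 
(> = start, * = accepting)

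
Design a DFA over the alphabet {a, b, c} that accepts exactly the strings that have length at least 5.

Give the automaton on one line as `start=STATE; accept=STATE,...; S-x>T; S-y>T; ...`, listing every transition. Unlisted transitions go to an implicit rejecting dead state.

start=q0; accept=q5,q6; q0-a>q1; q0-b>q1; q0-c>q1; q1-a>q2; q1-b>q2; q1-c>q2; q2-a>q3; q2-b>q3; q2-c>q3; q3-a>q4; q3-b>q4; q3-c>q4; q4-a>q5; q4-b>q5; q4-c>q5; q5-a>q6; q5-b>q6; q5-c>q6; q6-a>q6; q6-b>q6; q6-c>q6

We only need to distinguish lengths 0, 1, …, 5, and '>5'. Chain q0 → q1 → q2 → q3 → q4 → q5 → q6 on every symbol, with q6 looping. Accepting states: {q5, q6}.
        a   b   c  
>  q0   q1  q1  q1 
   q1   q2  q2  q2 
   q2   q3  q3  q3 
   q3   q4  q4  q4 
   q4   q5  q5  q5 
 * q5   q6  q6  q6 
 * q6   q6  q6  q6 
(> = start, * = accepting)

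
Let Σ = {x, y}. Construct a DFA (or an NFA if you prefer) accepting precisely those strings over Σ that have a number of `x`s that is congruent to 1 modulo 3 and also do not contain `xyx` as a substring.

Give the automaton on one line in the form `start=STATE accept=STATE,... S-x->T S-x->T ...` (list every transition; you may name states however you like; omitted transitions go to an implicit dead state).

Build one automaton per condition and run them in lockstep. One (3 states) tracks the count of `x`s modulo 3; the other (4 states) tracks partial matches of the forbidden pattern `xyx`. Each combined state is a pair, one component from each; accept when both components accept. Minimizing collapses redundant product states.
       x  y 
>  A   B  A 
 * B   C  D 
   C   E  F 
 * D   G  H 
   E   B  I 
   F   G  J 
   G   G  G 
 * H   C  H 
   I   G  A 
   J   E  J 
(> = start, * = accepting)

start=A accept=B,D,H A-x->B A-y->A B-x->C B-y->D C-x->E C-y->F D-x->G D-y->H E-x->B E-y->I F-x->G F-y->J G-x->G G-y->G H-x->C H-y->H I-x->G I-y->A J-x->E J-y->J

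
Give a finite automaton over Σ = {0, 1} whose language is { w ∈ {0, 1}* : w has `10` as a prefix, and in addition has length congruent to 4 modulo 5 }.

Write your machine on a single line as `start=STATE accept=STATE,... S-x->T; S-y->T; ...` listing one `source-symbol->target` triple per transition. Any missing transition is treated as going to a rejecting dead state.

start=s0; accept=s5; s0-0->s1; s0-1->s2; s1-0->s1; s1-1->s1; s2-0->s3; s2-1->s1; s3-0->s4; s3-1->s4; s4-0->s5; s4-1->s5; s5-0->s6; s5-1->s6; s6-0->s7; s6-1->s7; s7-0->s3; s7-1->s3

Handle the two conditions separately and then intersect. One (4 states) tracks whether the input so far still matches the prefix `10`; the other (5 states) tracks the input length modulo 5. Each combined state is a pair, one component from each; accept when both components accept. After merging equivalent states the machine shrinks.
An 8-state machine:
        0   1  
>  s0   s1  s2 
   s1   s1  s1 
   s2   s3  s1 
   s3   s4  s4 
   s4   s5  s5 
 * s5   s6  s6 
   s6   s7  s7 
   s7   s3  s3 
(> = start, * = accepting)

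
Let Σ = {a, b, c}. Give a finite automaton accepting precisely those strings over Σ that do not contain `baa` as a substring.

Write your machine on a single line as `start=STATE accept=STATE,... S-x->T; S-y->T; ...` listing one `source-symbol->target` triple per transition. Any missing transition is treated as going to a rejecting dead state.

This is the complement of 'contains `baa`'. Use the same substring-matching states — q0 through q3 holding how much of `baa` has just been matched — but flip the accepting set: everything except the trap q3 accepts.
With 4 states:
        a   b   c  
>* q0   q0  q1  q0 
 * q1   q2  q1  q0 
 * q2   q3  q1  q0 
   q3   q3  q3  q3 
(> = start, * = accepting)

start=q0; accept=q0,q1,q2; q0-a->q0; q0-b->q1; q0-c->q0; q1-a->q2; q1-b->q1; q1-c->q0; q2-a->q3; q2-b->q1; q2-c->q0; q3-a->q3; q3-b->q3; q3-c->q3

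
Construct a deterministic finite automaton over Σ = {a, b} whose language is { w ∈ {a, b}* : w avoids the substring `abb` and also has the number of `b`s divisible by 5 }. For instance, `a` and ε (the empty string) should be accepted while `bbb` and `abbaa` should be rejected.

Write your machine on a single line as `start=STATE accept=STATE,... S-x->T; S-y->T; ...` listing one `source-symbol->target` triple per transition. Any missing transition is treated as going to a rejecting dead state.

start=q0; accept=q0,q1,q15; q0-a->q1; q0-b->q2; q1-a->q1; q1-b->q3; q2-a->q4; q2-b->q5; q3-a->q4; q3-b->q6; q4-a->q4; q4-b->q7; q5-a->q8; q5-b->q9; q6-a->q6; q6-b->q6; q7-a->q8; q7-b->q6; q8-a->q8; q8-b->q10; q9-a->q11; q9-b->q12; q10-a->q11; q10-b->q6; q11-a->q11; q11-b->q13; q12-a->q14; q12-b->q0; q13-a->q14; q13-b->q6; q14-a->q14; q14-b->q15; q15-a->q1; q15-b->q6

Run two small machines in parallel and take their product. The first has 4 states tracking partial matches of the forbidden pattern `abb`; the second has 5 states tracking the count of `b`s modulo 5. A product state is a pair (one from each), accepting exactly when both do. Minimizing collapses redundant product states.
With 16 states:
          a    b  
>* q0     q1   q2 
 * q1     q1   q3 
   q2     q4   q5 
   q3     q4   q6 
   q4     q4   q7 
   q5     q8   q9 
   q6     q6   q6 
   q7     q8   q6 
   q8     q8  q10 
   q9    q11  q12 
   q10   q11   q6 
   q11   q11  q13 
   q12   q14   q0 
   q13   q14   q6 
   q14   q14  q15 
 * q15    q1   q6 
(> = start, * = accepting)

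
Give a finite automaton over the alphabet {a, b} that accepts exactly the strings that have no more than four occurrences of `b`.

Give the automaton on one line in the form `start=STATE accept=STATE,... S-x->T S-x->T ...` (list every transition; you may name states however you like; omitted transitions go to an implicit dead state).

Count `b`s, saturating at 5: states S0 through S4 mean 0 through 4 `b`s seen; S5 means more than 4. Each `b` increments (capped at S5); other symbols loop. Accept from {S0, S1, S2, S3, S4}.
A 6-state machine:
        a   b  
>* S0   S0  S1 
 * S1   S1  S2 
 * S2   S2  S3 
 * S3   S3  S4 
 * S4   S4  S5 
   S5   S5  S5 
(> = start, * = accepting)

start=S0 accept=S0,S1,S2,S3,S4 S0-a->S0 S0-b->S1 S1-a->S1 S1-b->S2 S2-a->S2 S2-b->S3 S3-a->S3 S3-b->S4 S4-a->S4 S4-b->S5 S5-a->S5 S5-b->S5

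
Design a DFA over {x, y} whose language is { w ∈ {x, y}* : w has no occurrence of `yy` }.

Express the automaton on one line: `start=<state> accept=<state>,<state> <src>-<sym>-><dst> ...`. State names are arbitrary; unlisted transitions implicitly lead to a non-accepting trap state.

This is the complement of 'contains `yy`'. Use the same substring-matching states — S0 through S2 holding how much of `yy` has just been matched — but flip the accepting set: everything except the trap S2 accepts.
A 3-state machine:
        x   y  
>* S0   S0  S1 
 * S1   S0  S2 
   S2   S2  S2 
(> = start, * = accepting)

start=S0 accept=S0,S1 S0-x->S0 S0-y->S1 S1-x->S0 S1-y->S2 S2-x->S2 S2-y->S2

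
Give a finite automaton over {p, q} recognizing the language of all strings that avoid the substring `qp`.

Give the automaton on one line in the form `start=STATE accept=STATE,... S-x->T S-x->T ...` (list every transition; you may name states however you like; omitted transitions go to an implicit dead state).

This is the complement of 'contains `qp`'. Use the same substring-matching states — s0 through s2 holding how much of `qp` has just been matched — but flip the accepting set: everything except the trap s2 accepts.
3 states suffice.
        p   q  
>* s0   s0  s1 
 * s1   s2  s1 
   s2   s2  s2 
(> = start, * = accepting)

start=s0 accept=s0,s1 s0-p->s0 s0-q->s1 s1-p->s2 s1-q->s1 s2-p->s2 s2-q->s2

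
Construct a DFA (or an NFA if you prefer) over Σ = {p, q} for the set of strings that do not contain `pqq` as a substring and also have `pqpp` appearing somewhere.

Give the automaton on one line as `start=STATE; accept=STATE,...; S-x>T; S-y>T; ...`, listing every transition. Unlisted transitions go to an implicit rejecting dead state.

Handle the two conditions separately and then intersect. The first has 4 states tracking partial matches of the forbidden pattern `pqq`; the second has 5 states tracking whether and how much of `pqpp` has been seen. A product state is a pair (one from each), accepting exactly when both do.
With 11 states:
       p  q 
>  A   B  A 
   B   B  C 
   C   D  E 
   D   F  C 
   E   G  E 
 * F   F  H 
   G   G  I 
 * H   F  J 
   I   K  E 
   J   J  J 
   K   J  I 
(> = start, * = accepting)

start=A; accept=F,H; A-p>B; A-q>A; B-p>B; B-q>C; C-p>D; C-q>E; D-p>F; D-q>C; E-p>G; E-q>E; F-p>F; F-q>H; G-p>G; G-q>I; H-p>F; H-q>J; I-p>K; I-q>E; J-p>J; J-q>J; K-p>J; K-q>I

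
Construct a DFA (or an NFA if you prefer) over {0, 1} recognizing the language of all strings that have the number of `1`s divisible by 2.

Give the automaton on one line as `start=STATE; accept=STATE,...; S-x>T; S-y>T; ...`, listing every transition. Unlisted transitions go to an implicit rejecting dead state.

The only thing that matters is how many `1`s have appeared, reduced mod 2. Use one state per residue: s0 for 0, …, s1 for 1. Reading `1` moves to the next residue; anything else stays put. s0 is accepting.
With 2 states:
        0   1  
>* s0   s0  s1 
   s1   s1  s0 
(> = start, * = accepting)

start=s0; accept=s0; s0-0>s0; s0-1>s1; s1-0>s1; s1-1>s0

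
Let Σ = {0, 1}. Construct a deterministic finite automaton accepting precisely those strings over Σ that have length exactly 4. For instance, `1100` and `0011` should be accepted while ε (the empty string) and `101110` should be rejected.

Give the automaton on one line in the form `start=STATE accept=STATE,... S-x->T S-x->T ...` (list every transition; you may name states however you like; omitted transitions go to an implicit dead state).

start=s0 accept=s4 s0-0->s1 s0-1->s1 s1-0->s2 s1-1->s2 s2-0->s3 s2-1->s3 s3-0->s4 s3-1->s4 s4-0->s5 s4-1->s5 s5-0->s5 s5-1->s5

We only need to distinguish lengths 0, 1, …, 4, and '>4'. Chain s0 → s1 → s2 → s3 → s4 → s5 on every symbol, with s5 looping. Accepting states: {s4}.
With 6 states:
        0   1  
>  s0   s1  s1 
   s1   s2  s2 
   s2   s3  s3 
   s3   s4  s4 
 * s4   s5  s5 
   s5   s5  s5 
(> = start, * = accepting)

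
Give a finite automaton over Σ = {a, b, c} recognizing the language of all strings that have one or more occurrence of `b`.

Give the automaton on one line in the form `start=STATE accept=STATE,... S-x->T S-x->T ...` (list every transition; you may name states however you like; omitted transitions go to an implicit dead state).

start=S0 accept=S1,S2 S0-a->S0 S0-b->S1 S0-c->S0 S1-a->S1 S1-b->S2 S1-c->S1 S2-a->S2 S2-b->S2 S2-c->S2

Count `b`s, saturating at 2: state S0 means no `b` yet, S1 means one `b` seen, S2 means more than one. Each `b` increments (capped at S2); other symbols loop. Accept from {S1, S2}.
3 states suffice.
        a   b   c  
>  S0   S0  S1  S0 
 * S1   S1  S2  S1 
 * S2   S2  S2  S2 
(> = start, * = accepting)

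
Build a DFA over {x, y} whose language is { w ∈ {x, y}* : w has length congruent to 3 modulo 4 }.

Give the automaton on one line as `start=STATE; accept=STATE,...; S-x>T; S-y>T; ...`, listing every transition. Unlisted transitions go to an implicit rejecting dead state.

start=q0; accept=q3; q0-x>q1; q0-y>q1; q1-x>q2; q1-y>q2; q2-x>q3; q2-y>q3; q3-x>q0; q3-y>q0

Only the length mod 4 matters, so use a 4-cycle: from any state, every input symbol moves to the next state, wrapping q3 back to q0. Mark q3 accepting.
With 4 states:
        x   y  
>  q0   q1  q1 
   q1   q2  q2 
   q2   q3  q3 
 * q3   q0  q0 
(> = start, * = accepting)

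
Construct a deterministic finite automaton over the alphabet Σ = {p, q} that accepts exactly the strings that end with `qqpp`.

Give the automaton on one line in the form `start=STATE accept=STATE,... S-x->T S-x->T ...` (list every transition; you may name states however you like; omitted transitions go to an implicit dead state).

Remember how much of `qqpp` the current input suffix matches. State s0 means no match yet; s1 means the last symbol is `q`; s2 means the last 2 symbols are `qq`; s3 means the last 3 symbols are `qqp`; s4 means the last 4 symbols are `qqpp`. Only s4 accepts. On a mismatch, fall back to the longest proper suffix that is still a prefix of `qqpp`.
5 states suffice.
        p   q  
>  s0   s0  s1 
   s1   s0  s2 
   s2   s3  s2 
   s3   s4  s1 
 * s4   s0  s1 
(> = start, * = accepting)

start=s0 accept=s4 s0-p->s0 s0-q->s1 s1-p->s0 s1-q->s2 s2-p->s3 s2-q->s2 s3-p->s4 s3-q->s1 s4-p->s0 s4-q->s1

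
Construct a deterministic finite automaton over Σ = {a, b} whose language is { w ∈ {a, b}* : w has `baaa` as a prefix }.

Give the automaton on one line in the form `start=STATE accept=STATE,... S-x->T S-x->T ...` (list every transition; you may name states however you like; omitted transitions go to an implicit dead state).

Check the first 4 symbols one by one: q0 through q3 record how many have matched `baaa` so far; any wrong symbol goes to the dead state q5. After all 4 match we enter the accepting sink q4.
A 6-state machine:
        a   b  
>  q0   q5  q1 
   q1   q2  q5 
   q2   q3  q5 
   q3   q4  q5 
 * q4   q4  q4 
   q5   q5  q5 
(> = start, * = accepting)

start=q0 accept=q4 q0-a->q5 q0-b->q1 q1-a->q2 q1-b->q5 q2-a->q3 q2-b->q5 q3-a->q4 q3-b->q5 q4-a->q4 q4-b->q4 q5-a->q5 q5-b->q5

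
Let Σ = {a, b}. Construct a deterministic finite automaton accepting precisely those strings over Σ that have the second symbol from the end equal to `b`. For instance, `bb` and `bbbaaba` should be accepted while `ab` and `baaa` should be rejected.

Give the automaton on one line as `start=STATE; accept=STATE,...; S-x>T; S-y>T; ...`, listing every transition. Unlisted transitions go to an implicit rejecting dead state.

A DFA must remember the last 2 symbols (since which symbol is second-to-last isn't known until the input ends). Use one state per possible window of the last ≤2 symbols; accept from those whose window starts with `b`.
With 7 states:
        a   b  
>  q0   q1  q2 
   q1   q3  q4 
   q2   q5  q6 
   q3   q3  q4 
   q4   q5  q6 
 * q5   q3  q4 
 * q6   q5  q6 
(> = start, * = accepting)

start=q0; accept=q5,q6; q0-a>q1; q0-b>q2; q1-a>q3; q1-b>q4; q2-a>q5; q2-b>q6; q3-a>q3; q3-b>q4; q4-a>q5; q4-b>q6; q5-a>q3; q5-b>q4; q6-a>q5; q6-b>q6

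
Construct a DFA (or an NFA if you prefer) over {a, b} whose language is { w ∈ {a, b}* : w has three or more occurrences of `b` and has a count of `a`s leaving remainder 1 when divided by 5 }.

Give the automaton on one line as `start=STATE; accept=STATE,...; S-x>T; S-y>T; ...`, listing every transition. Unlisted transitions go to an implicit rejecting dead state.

Handle the two conditions separately and then intersect. The first has 5 states tracking the count of `b`s, saturating at 4; the second has 5 states tracking the count of `a`s modulo 5. A product state is a pair (one from each), accepting exactly when both do. Minimizing collapses redundant product states.
With 20 states:
          a    b  
>  q0     q1   q2 
   q1     q3   q4 
   q2     q4   q5 
   q3     q6   q7 
   q4     q7   q8 
   q5     q8   q9 
   q6    q10  q11 
   q7    q11  q12 
   q8    q12  q13 
   q9    q13   q9 
   q10    q0  q14 
   q11   q14  q15 
   q12   q15  q16 
 * q13   q16  q13 
   q14    q2  q17 
   q15   q17  q18 
   q16   q18  q16 
   q17    q5  q19 
   q18   q19  q18 
   q19    q9  q19 
(> = start, * = accepting)

start=q0; accept=q13; q0-a>q1; q0-b>q2; q1-a>q3; q1-b>q4; q2-a>q4; q2-b>q5; q3-a>q6; q3-b>q7; q4-a>q7; q4-b>q8; q5-a>q8; q5-b>q9; q6-a>q10; q6-b>q11; q7-a>q11; q7-b>q12; q8-a>q12; q8-b>q13; q9-a>q13; q9-b>q9; q10-a>q0; q10-b>q14; q11-a>q14; q11-b>q15; q12-a>q15; q12-b>q16; q13-a>q16; q13-b>q13; q14-a>q2; q14-b>q17; q15-a>q17; q15-b>q18; q16-a>q18; q16-b>q16; q17-a>q5; q17-b>q19; q18-a>q19; q18-b>q18; q19-a>q9; q19-b>q19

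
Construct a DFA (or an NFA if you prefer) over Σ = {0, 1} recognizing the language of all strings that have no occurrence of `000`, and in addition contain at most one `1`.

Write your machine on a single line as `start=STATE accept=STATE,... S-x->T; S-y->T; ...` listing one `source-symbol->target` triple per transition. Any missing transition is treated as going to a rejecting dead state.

Build one automaton per condition and run them in lockstep. One (4 states) tracks partial matches of the forbidden pattern `000`; the other (3 states) tracks the count of `1`s, saturating at 2. Each combined state is a pair, one component from each; accept when both components accept. After merging equivalent states the machine shrinks.
A 7-state machine:
        0   1  
>* q0   q1  q2 
 * q1   q3  q2 
 * q2   q4  q5 
 * q3   q5  q2 
 * q4   q6  q5 
   q5   q5  q5 
 * q6   q5  q5 
(> = start, * = accepting)

start=q0; accept=q0,q1,q2,q3,q4,q6; q0-0->q1; q0-1->q2; q1-0->q3; q1-1->q2; q2-0->q4; q2-1->q5; q3-0->q5; q3-1->q2; q4-0->q6; q4-1->q5; q5-0->q5; q5-1->q5; q6-0->q5; q6-1->q5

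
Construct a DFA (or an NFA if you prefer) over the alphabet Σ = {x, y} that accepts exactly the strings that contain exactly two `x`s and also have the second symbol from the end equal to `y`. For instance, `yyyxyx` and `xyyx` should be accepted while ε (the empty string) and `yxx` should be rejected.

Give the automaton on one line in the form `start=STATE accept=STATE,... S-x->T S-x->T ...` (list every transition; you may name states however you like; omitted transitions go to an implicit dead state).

Run two small machines in parallel and take their product. One (4 states) tracks the count of `x`s, saturating at 3; the other (7 states) tracks the last 2 symbols read. Each combined state is a pair, one component from each; accept when both components accept.
          x    y  
>  q0     q1   q2 
   q1     q3   q4 
   q2     q5   q6 
   q3     q7   q8 
   q4     q9  q10 
   q5     q3   q4 
   q6     q5   q6 
   q7     q7  q11 
   q8    q12  q13 
 * q9     q7   q8 
   q10    q9  q10 
   q11   q12  q14 
   q12    q7  q11 
 * q13   q12  q13 
   q14   q12  q14 
(> = start, * = accepting)

start=q0 accept=q9,q13 q0-x->q1 q0-y->q2 q1-x->q3 q1-y->q4 q2-x->q5 q2-y->q6 q3-x->q7 q3-y->q8 q4-x->q9 q4-y->q10 q5-x->q3 q5-y->q4 q6-x->q5 q6-y->q6 q7-x->q7 q7-y->q11 q8-x->q12 q8-y->q13 q9-x->q7 q9-y->q8 q10-x->q9 q10-y->q10 q11-x->q12 q11-y->q14 q12-x->q7 q12-y->q11 q13-x->q12 q13-y->q13 q14-x->q12 q14-y->q14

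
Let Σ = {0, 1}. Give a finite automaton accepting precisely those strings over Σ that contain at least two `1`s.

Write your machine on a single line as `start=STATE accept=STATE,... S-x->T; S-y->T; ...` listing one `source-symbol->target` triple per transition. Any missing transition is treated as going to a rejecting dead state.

start=q0; accept=q2,q3; q0-0->q0; q0-1->q1; q1-0->q1; q1-1->q2; q2-0->q2; q2-1->q3; q3-0->q3; q3-1->q3

Count `1`s, saturating at 3: states q0 through q2 mean 0 through 2 `1`s seen; q3 means more than 2. Each `1` increments (capped at q3); other symbols loop. Accept from {q2, q3}.
        0   1  
>  q0   q0  q1 
   q1   q1  q2 
 * q2   q2  q3 
 * q3   q3  q3 
(> = start, * = accepting)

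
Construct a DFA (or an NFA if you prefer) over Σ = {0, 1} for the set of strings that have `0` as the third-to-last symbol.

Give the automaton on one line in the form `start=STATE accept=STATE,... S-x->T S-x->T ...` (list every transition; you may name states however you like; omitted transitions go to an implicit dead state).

start=A accept=H,I,J,K A-0->B A-1->C B-0->D B-1->E C-0->F C-1->G D-0->H D-1->I E-0->J E-1->K F-0->L F-1->M G-0->N G-1->O H-0->H H-1->I I-0->J I-1->K J-0->L J-1->M K-0->N K-1->O L-0->H L-1->I M-0->J M-1->K N-0->L N-1->M O-0->N O-1->O

A DFA must remember the last 3 symbols (since which symbol is third-to-last isn't known until the input ends). Use one state per possible window of the last ≤3 symbols; accept from those whose window starts with `0`.
15 states suffice.
       0  1 
>  A   B  C 
   B   D  E 
   C   F  G 
   D   H  I 
   E   J  K 
   F   L  M 
   G   N  O 
 * H   H  I 
 * I   J  K 
 * J   L  M 
 * K   N  O 
   L   H  I 
   M   J  K 
   N   L  M 
   O   N  O 
(> = start, * = accepting)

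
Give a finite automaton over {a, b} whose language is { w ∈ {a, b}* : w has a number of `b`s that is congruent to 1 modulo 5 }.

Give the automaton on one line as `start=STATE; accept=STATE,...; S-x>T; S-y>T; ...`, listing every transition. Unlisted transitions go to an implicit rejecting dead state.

start=q0; accept=q1; q0-a>q0; q0-b>q1; q1-a>q1; q1-b>q2; q2-a>q2; q2-b>q3; q3-a>q3; q3-b>q4; q4-a>q4; q4-b>q0

Keep the running count of `b`s modulo 5: each `b` advances along the cycle q0 → q1 → q2 → q3 → q4 → q0 while other symbols loop. Accept at q1.
A 5-state machine:
        a   b  
>  q0   q0  q1 
 * q1   q1  q2 
   q2   q2  q3 
   q3   q3  q4 
   q4   q4  q0 
(> = start, * = accepting)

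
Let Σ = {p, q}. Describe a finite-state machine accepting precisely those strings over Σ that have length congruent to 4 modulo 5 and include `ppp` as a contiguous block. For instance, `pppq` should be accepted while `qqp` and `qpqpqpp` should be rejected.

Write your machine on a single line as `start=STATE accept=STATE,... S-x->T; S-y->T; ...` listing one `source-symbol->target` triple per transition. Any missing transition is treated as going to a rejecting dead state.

Run two small machines in parallel and take their product. The first has 5 states tracking the input length modulo 5; the second has 4 states tracking whether and how much of `ppp` has been seen. A product state is a pair (one from each), accepting exactly when both do.
20 states suffice.
       p  q 
>  A   B  C 
   B   D  E 
   C   F  E 
   D   G  H 
   E   I  H 
   F   J  H 
   G   K  K 
   H   L  M 
   I   N  M 
   J   K  M 
 * K   O  O 
   L   P  A 
   M   Q  A 
   N   O  A 
   O   R  R 
   P   R  C 
   Q   S  C 
   R   T  T 
   S   T  E 
   T   G  G 
(> = start, * = accepting)

start=A; accept=K; A-p->B; A-q->C; B-p->D; B-q->E; C-p->F; C-q->E; D-p->G; D-q->H; E-p->I; E-q->H; F-p->J; F-q->H; G-p->K; G-q->K; H-p->L; H-q->M; I-p->N; I-q->M; J-p->K; J-q->M; K-p->O; K-q->O; L-p->P; L-q->A; M-p->Q; M-q->A; N-p->O; N-q->A; O-p->R; O-q->R; P-p->R; P-q->C; Q-p->S; Q-q->C; R-p->T; R-q->T; S-p->T; S-q->E; T-p->G; T-q->G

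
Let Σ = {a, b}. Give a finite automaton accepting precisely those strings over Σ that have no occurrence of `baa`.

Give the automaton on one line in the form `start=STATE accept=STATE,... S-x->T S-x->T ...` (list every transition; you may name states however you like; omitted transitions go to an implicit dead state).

Track partial matches of the forbidden pattern `baa`. State q3 is a dead state reached once `baa` has occurred; every other state accepts. q0 means no part of `baa` is currently matched.
A 4-state machine:
        a   b  
>* q0   q0  q1 
 * q1   q2  q1 
 * q2   q3  q1 
   q3   q3  q3 
(> = start, * = accepting)

start=q0 accept=q0,q1,q2 q0-a->q0 q0-b->q1 q1-a->q2 q1-b->q1 q2-a->q3 q2-b->q1 q3-a->q3 q3-b->q3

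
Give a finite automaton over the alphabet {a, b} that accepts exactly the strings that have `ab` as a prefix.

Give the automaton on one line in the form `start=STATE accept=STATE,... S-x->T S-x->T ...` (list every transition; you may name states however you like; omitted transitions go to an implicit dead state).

Walk along `ab` while the input agrees: from s0 take `a` to s1, and so on. Any deviation drops to the rejecting sink s3. Once s2 is reached the prefix is confirmed and every continuation is accepted.
4 states suffice.
        a   b  
>  s0   s1  s3 
   s1   s3  s2 
 * s2   s2  s2 
   s3   s3  s3 
(> = start, * = accepting)

start=s0 accept=s2 s0-a->s1 s0-b->s3 s1-a->s3 s1-b->s2 s2-a->s2 s2-b->s2 s3-a->s3 s3-b->s3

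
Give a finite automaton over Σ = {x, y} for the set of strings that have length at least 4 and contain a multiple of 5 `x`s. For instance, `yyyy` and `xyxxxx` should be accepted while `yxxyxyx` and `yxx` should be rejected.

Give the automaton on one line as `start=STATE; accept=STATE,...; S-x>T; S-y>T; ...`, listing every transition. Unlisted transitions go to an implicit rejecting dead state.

Handle the two conditions separately and then intersect. One (6 states) tracks the input length, saturating at 5; the other (5 states) tracks the count of `x`s modulo 5. Each combined state is a pair, one component from each; accept when both components accept.
With 20 states:
          x    y  
>  S0     S1   S2 
   S1     S3   S4 
   S2     S4   S5 
   S3     S6   S7 
   S4     S7   S8 
   S5     S8   S9 
   S6    S10  S11 
   S7    S11  S12 
   S8    S12  S13 
   S9    S13  S14 
   S10   S15  S16 
   S11   S16  S17 
   S12   S17  S18 
   S13   S18  S19 
 * S14   S19  S15 
 * S15   S19  S15 
   S16   S15  S16 
   S17   S16  S17 
   S18   S17  S18 
   S19   S18  S19 
(> = start, * = accepting)

start=S0; accept=S14,S15; S0-x>S1; S0-y>S2; S1-x>S3; S1-y>S4; S2-x>S4; S2-y>S5; S3-x>S6; S3-y>S7; S4-x>S7; S4-y>S8; S5-x>S8; S5-y>S9; S6-x>S10; S6-y>S11; S7-x>S11; S7-y>S12; S8-x>S12; S8-y>S13; S9-x>S13; S9-y>S14; S10-x>S15; S10-y>S16; S11-x>S16; S11-y>S17; S12-x>S17; S12-y>S18; S13-x>S18; S13-y>S19; S14-x>S19; S14-y>S15; S15-x>S19; S15-y>S15; S16-x>S15; S16-y>S16; S17-x>S16; S17-y>S17; S18-x>S17; S18-y>S18; S19-x>S18; S19-y>S19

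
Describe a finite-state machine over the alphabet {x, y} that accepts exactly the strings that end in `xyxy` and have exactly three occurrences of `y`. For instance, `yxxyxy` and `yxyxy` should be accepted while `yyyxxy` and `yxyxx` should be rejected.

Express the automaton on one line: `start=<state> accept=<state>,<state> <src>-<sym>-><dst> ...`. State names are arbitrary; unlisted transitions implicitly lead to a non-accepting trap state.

start=q0 accept=q6 q0-x->q0 q0-y->q1 q1-x->q2 q1-y->q3 q2-x->q2 q2-y->q4 q3-x->q3 q3-y->q3 q4-x->q5 q4-y->q3 q5-x->q3 q5-y->q6 q6-x->q3 q6-y->q3

Handle the two conditions separately and then intersect. One (5 states) tracks how much of the suffix `xyxy` has currently been matched; the other (5 states) tracks the count of `y`s, saturating at 4. Each combined state is a pair, one component from each; accept when both components accept. After merging equivalent states the machine shrinks.
        x   y  
>  q0   q0  q1 
   q1   q2  q3 
   q2   q2  q4 
   q3   q3  q3 
   q4   q5  q3 
   q5   q3  q6 
 * q6   q3  q3 
(> = start, * = accepting)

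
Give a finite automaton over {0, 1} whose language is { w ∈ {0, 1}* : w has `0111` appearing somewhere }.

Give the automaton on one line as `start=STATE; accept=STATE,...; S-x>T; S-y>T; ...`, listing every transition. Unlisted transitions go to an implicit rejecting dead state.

start=S0; accept=S4; S0-0>S1; S0-1>S0; S1-0>S1; S1-1>S2; S2-0>S1; S2-1>S3; S3-0>S1; S3-1>S4; S4-0>S4; S4-1>S4

States S0..S3 record the length of the longest prefix of `0111` that matches the current input suffix. Reaching S4 means `0111` has been seen, and we stay there forever. Accept from S4.
        0   1  
>  S0   S1  S0 
   S1   S1  S2 
   S2   S1  S3 
   S3   S1  S4 
 * S4   S4  S4 
(> = start, * = accepting)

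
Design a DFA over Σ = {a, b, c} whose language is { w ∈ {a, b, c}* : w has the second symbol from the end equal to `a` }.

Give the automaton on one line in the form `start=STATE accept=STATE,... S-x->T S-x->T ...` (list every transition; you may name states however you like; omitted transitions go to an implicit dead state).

Because acceptance depends on a position counted from the end, the machine has to buffer the most recent 2 symbols. Make each state the string of the last up-to-2 symbols read; on input `x` shift the window left and append `x`. Accept when the buffered window has length 2 and begins with `a`.
          a    b    c  
>  S0     S1   S2   S3 
   S1     S4   S5   S6 
   S2     S7   S8   S9 
   S3    S10  S11  S12 
 * S4     S4   S5   S6 
 * S5     S7   S8   S9 
 * S6    S10  S11  S12 
   S7     S4   S5   S6 
   S8     S7   S8   S9 
   S9    S10  S11  S12 
   S10    S4   S5   S6 
   S11    S7   S8   S9 
   S12   S10  S11  S12 
(> = start, * = accepting)

start=S0 accept=S4,S5,S6 S0-a->S1 S0-b->S2 S0-c->S3 S1-a->S4 S1-b->S5 S1-c->S6 S2-a->S7 S2-b->S8 S2-c->S9 S3-a->S10 S3-b->S11 S3-c->S12 S4-a->S4 S4-b->S5 S4-c->S6 S5-a->S7 S5-b->S8 S5-c->S9 S6-a->S10 S6-b->S11 S6-c->S12 S7-a->S4 S7-b->S5 S7-c->S6 S8-a->S7 S8-b->S8 S8-c->S9 S9-a->S10 S9-b->S11 S9-c->S12 S10-a->S4 S10-b->S5 S10-c->S6 S11-a->S7 S11-b->S8 S11-c->S9 S12-a->S10 S12-b->S11 S12-c->S12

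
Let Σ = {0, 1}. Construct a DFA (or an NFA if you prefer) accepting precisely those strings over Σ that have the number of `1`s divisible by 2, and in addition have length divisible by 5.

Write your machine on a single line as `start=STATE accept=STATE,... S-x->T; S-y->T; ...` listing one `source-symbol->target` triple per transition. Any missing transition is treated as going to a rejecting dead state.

Build one automaton per condition and run them in lockstep. The first has 2 states tracking the count of `1`s modulo 2; the second has 5 states tracking the input length modulo 5. A product state is a pair (one from each), accepting exactly when both do.
10 states suffice.
        0   1  
>* q0   q1  q2 
   q1   q3  q4 
   q2   q4  q3 
   q3   q5  q6 
   q4   q6  q5 
   q5   q7  q8 
   q6   q8  q7 
   q7   q0  q9 
   q8   q9  q0 
   q9   q2  q1 
(> = start, * = accepting)

start=q0; accept=q0; q0-0->q1; q0-1->q2; q1-0->q3; q1-1->q4; q2-0->q4; q2-1->q3; q3-0->q5; q3-1->q6; q4-0->q6; q4-1->q5; q5-0->q7; q5-1->q8; q6-0->q8; q6-1->q7; q7-0->q0; q7-1->q9; q8-0->q9; q8-1->q0; q9-0->q2; q9-1->q1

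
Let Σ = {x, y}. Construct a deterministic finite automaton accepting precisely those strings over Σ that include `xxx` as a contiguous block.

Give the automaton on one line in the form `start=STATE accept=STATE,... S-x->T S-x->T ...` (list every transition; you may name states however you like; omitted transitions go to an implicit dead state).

start=S0 accept=S3 S0-x->S1 S0-y->S0 S1-x->S2 S1-y->S0 S2-x->S3 S2-y->S0 S3-x->S3 S3-y->S3

Track how much of `xxx` has been matched so far: state S0 is no progress, S3 is the absorbing accept state reached once `xxx` has occurred. Intermediate states record partial matches; on a mismatch, fall back to the longest reusable overlap.
        x   y  
>  S0   S1  S0 
   S1   S2  S0 
   S2   S3  S0 
 * S3   S3  S3 
(> = start, * = accepting)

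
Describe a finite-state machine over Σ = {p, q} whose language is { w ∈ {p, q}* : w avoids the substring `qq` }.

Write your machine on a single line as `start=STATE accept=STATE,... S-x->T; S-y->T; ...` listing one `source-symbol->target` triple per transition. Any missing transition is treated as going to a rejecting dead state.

This is the complement of 'contains `qq`'. Use the same substring-matching states — s0 through s2 holding how much of `qq` has just been matched — but flip the accepting set: everything except the trap s2 accepts.
A 3-state machine:
        p   q  
>* s0   s0  s1 
 * s1   s0  s2 
   s2   s2  s2 
(> = start, * = accepting)

start=s0; accept=s0,s1; s0-p->s0; s0-q->s1; s1-p->s0; s1-q->s2; s2-p->s2; s2-q->s2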